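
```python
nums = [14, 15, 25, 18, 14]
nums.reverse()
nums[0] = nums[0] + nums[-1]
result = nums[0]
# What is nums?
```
Trace:
  nums=[14, 15, 25, 18, 14]
  nums=[14, 18, 25, 15, 14]
  nums=[28, 18, 25, 15, 14]
  nums=[28, 18, 25, 15, 14], result=28

Final answer: [28, 18, 25, 15, 14]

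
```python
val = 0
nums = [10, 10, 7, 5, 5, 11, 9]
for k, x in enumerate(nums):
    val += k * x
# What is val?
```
Trace:
  val=0
  val=0, k=0, x=10
  val=10, k=1, x=10
  val=24, k=2, x=7
  val=39, k=3, x=5
  val=59, k=4, x=5
  val=114, k=5, x=11
  val=168, k=6, x=9

Final answer: 168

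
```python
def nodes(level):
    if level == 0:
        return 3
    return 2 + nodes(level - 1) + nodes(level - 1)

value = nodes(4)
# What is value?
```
Call trace (a repeated sub-call is expanded the first time; later identical calls just restate its return value):
nodes(level=4)
  nodes(level=3)
    nodes(level=2)
      nodes(level=1)
        nodes(level=0)
        -> return 3
        nodes(level=0)
        -> return 3
      -> return 8
      nodes(level=1) -> return 8  (same call as traced above)
    -> return 18
    nodes(level=2) -> return 18  (same call as traced above)
  -> return 38
  nodes(level=3) -> return 38  (same call as traced above)
-> return 78

Final answer: 78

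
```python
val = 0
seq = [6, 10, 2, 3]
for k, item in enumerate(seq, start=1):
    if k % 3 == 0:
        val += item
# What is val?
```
Trace:
  val=0
  val=0, k=1, item=6
  val=0, k=2, item=10
  val=2, k=3, item=2
  val=2, k=4, item=3

Final answer: 2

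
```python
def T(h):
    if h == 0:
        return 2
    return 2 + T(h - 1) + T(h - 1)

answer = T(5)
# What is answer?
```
Call trace (a repeated sub-call is expanded the first time; later identical calls just restate its return value):
T(h=5)
  T(h=4)
    T(h=3)
      T(h=2)
        T(h=1)
          T(h=0)
          -> return 2
          T(h=0)
          -> return 2
        -> return 6
        T(h=1) -> return 6  (same call as traced above)
      -> return 14
      T(h=2) -> return 14  (same call as traced above)
    -> return 30
    T(h=3) -> return 30  (same call as traced above)
  -> return 62
  T(h=4) -> return 62  (same call as traced above)
-> return 126

Final answer: 126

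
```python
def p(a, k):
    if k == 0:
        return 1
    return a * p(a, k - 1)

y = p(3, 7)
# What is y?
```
Call trace:
p(a=3, k=7)
  p(a=3, k=6)
    p(a=3, k=5)
      p(a=3, k=4)
        p(a=3, k=3)
          p(a=3, k=2)
            p(a=3, k=1)
              p(a=3, k=0)
              -> return 1
            -> return 3
          -> return 9
        -> return 27
      -> return 81
    -> return 243
  -> return 729
-> return 2187

Final answer: 2187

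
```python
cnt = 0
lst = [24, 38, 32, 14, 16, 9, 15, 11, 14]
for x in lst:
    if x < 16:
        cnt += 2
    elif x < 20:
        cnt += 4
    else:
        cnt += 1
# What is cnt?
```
Trace:
  cnt=0
  cnt=1, x=24
  cnt=2, x=38
  cnt=3, x=32
  cnt=5, x=14
  cnt=9, x=16
  cnt=11, x=9
  cnt=13, x=15
  cnt=15, x=11
  cnt=17, x=14

Final answer: 17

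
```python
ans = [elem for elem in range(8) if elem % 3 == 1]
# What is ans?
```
Trace:
  elem=0
  elem=1
  elem=2
  elem=3
  elem=4
  elem=5
  elem=6
  elem=7
  ans=[1, 4, 7]

Final answer: [1, 4, 7]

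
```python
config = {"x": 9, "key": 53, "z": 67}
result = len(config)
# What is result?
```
Trace:
  config={'x': 9, 'key': 53, 'z': 67}
  config={'x': 9, 'key': 53, 'z': 67}, result=3

Final answer: 3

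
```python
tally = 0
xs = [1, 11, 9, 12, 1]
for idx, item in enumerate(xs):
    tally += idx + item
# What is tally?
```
Trace:
  tally=0
  tally=1, idx=0, item=1
  tally=13, idx=1, item=11
  tally=24, idx=2, item=9
  tally=39, idx=3, item=12
  tally=44, idx=4, item=1

Final answer: 44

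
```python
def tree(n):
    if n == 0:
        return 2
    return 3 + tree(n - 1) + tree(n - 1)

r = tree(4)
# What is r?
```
Call trace (a repeated sub-call is expanded the first time; later identical calls just restate its return value):
tree(n=4)
  tree(n=3)
    tree(n=2)
      tree(n=1)
        tree(n=0)
        -> return 2
        tree(n=0)
        -> return 2
      -> return 7
      tree(n=1) -> return 7  (same call as traced above)
    -> return 17
    tree(n=2) -> return 17  (same call as traced above)
  -> return 37
  tree(n=3) -> return 37  (same call as traced above)
-> return 77

Final answer: 77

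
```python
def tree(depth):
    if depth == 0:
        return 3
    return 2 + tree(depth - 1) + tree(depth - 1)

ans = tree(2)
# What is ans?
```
Call trace (a repeated sub-call is expanded the first time; later identical calls just restate its return value):
tree(depth=2)
  tree(depth=1)
    tree(depth=0)
    -> return 3
    tree(depth=0)
    -> return 3
  -> return 8
  tree(depth=1) -> return 8  (same call as traced above)
-> return 18

Final answer: 18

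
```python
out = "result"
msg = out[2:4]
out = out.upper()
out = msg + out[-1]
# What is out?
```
Trace:
  out='result'
  out='result', msg='su'
  out='RESULT', msg='su'
  out='suT', msg='su'

Final answer: 'suT'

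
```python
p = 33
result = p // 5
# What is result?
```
Trace:
  p=33
  p=33, result=6

Final answer: 6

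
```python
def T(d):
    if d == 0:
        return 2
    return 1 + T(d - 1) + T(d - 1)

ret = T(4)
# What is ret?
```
Call trace (a repeated sub-call is expanded the first time; later identical calls just restate its return value):
T(d=4)
  T(d=3)
    T(d=2)
      T(d=1)
        T(d=0)
        -> return 2
        T(d=0)
        -> return 2
      -> return 5
      T(d=1) -> return 5  (same call as traced above)
    -> return 11
    T(d=2) -> return 11  (same call as traced above)
  -> return 23
  T(d=3) -> return 23  (same call as traced above)
-> return 47

Final answer: 47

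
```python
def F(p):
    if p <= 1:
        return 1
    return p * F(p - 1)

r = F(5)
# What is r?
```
Call trace:
F(p=5)
  F(p=4)
    F(p=3)
      F(p=2)
        F(p=1)
        -> return 1
      -> return 2
    -> return 6
  -> return 24
-> return 120

Final answer: 120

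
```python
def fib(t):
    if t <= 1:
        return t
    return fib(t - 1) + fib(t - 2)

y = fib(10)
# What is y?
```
Call trace (a repeated sub-call is expanded the first time; later identical calls just restate its return value):
fib(t=10)
  fib(t=9)
    fib(t=8)
      fib(t=7)
        fib(t=6)
          fib(t=5)
            fib(t=4)
              fib(t=3)
                fib(t=2)
                  fib(t=1)
                  -> return 1
                  fib(t=0)
                  -> return 0
                -> return 1
                fib(t=1)
                -> return 1
              -> return 2
              fib(t=2) -> return 1  (same call as traced above)
            -> return 3
            fib(t=3) -> return 2  (same call as traced above)
          -> return 5
          fib(t=4) -> return 3  (same call as traced above)
        -> return 8
        fib(t=5) -> return 5  (same call as traced above)
      -> return 13
      fib(t=6) -> return 8  (same call as traced above)
    -> return 21
    fib(t=7) -> return 13  (same call as traced above)
  -> return 34
  fib(t=8) -> return 21  (same call as traced above)
-> return 55

Final answer: 55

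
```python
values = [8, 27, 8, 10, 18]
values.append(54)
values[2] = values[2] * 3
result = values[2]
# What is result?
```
Trace:
  values=[8, 27, 8, 10, 18]
  values=[8, 27, 8, 10, 18, 54]
  values=[8, 27, 24, 10, 18, 54]
  values=[8, 27, 24, 10, 18, 54], result=24

Final answer: 24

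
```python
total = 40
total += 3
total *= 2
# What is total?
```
Trace:
  total=40
  total=43
  total=86

Final answer: 86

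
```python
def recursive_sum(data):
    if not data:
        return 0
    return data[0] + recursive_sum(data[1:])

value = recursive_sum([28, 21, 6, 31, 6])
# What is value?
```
Call trace:
recursive_sum(data=[28, 21, 6, 31, 6])
  recursive_sum(data=[21, 6, 31, 6])
    recursive_sum(data=[6, 31, 6])
      recursive_sum(data=[31, 6])
        recursive_sum(data=[6])
          recursive_sum(data=[])
          -> return 0
        -> return 6
      -> return 37
    -> return 43
  -> return 64
-> return 92

Final answer: 92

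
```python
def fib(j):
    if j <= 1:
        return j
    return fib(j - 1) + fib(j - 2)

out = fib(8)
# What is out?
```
Call trace (a repeated sub-call is expanded the first time; later identical calls just restate its return value):
fib(j=8)
  fib(j=7)
    fib(j=6)
      fib(j=5)
        fib(j=4)
          fib(j=3)
            fib(j=2)
              fib(j=1)
              -> return 1
              fib(j=0)
              -> return 0
            -> return 1
            fib(j=1)
            -> return 1
          -> return 2
          fib(j=2) -> return 1  (same call as traced above)
        -> return 3
        fib(j=3) -> return 2  (same call as traced above)
      -> return 5
      fib(j=4) -> return 3  (same call as traced above)
    -> return 8
    fib(j=5) -> return 5  (same call as traced above)
  -> return 13
  fib(j=6) -> return 8  (same call as traced above)
-> return 21

Final answer: 21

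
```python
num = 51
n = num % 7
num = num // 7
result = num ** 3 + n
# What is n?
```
Trace:
  num=51
  num=51, n=2
  num=7, n=2
  num=7, n=2, result=345

Final answer: 2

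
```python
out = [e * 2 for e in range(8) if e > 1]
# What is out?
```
Trace:
  e=0
  e=1
  e=2
  e=3
  e=4
  e=5
  e=6
  e=7
  out=[4, 6, 8, 10, 12, 14]

Final answer: [4, 6, 8, 10, 12, 14]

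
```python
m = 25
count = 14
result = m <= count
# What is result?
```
Trace:
  m=25
  m=25, count=14
  m=25, count=14, result=False

Final answer: False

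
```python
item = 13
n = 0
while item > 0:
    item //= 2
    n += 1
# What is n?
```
Trace:
  item=13
  item=13, n=0
  item=6, n=1
  item=3, n=2
  item=1, n=3
  item=0, n=4

Final answer: 4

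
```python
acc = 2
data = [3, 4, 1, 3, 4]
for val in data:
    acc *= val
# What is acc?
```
Trace:
  acc=2
  acc=6, val=3
  acc=24, val=4
  acc=24, val=1
  acc=72, val=3
  acc=288, val=4

Final answer: 288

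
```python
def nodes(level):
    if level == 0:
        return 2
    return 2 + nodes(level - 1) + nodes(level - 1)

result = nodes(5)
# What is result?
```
Call trace (a repeated sub-call is expanded the first time; later identical calls just restate its return value):
nodes(level=5)
  nodes(level=4)
    nodes(level=3)
      nodes(level=2)
        nodes(level=1)
          nodes(level=0)
          -> return 2
          nodes(level=0)
          -> return 2
        -> return 6
        nodes(level=1) -> return 6  (same call as traced above)
      -> return 14
      nodes(level=2) -> return 14  (same call as traced above)
    -> return 30
    nodes(level=3) -> return 30  (same call as traced above)
  -> return 62
  nodes(level=4) -> return 62  (same call as traced above)
-> return 126

Final answer: 126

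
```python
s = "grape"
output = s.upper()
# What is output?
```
Trace:
  s='grape'
  s='grape', output='GRAPE'

Final answer: 'GRAPE'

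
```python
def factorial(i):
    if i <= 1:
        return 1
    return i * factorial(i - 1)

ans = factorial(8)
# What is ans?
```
Call trace:
factorial(i=8)
  factorial(i=7)
    factorial(i=6)
      factorial(i=5)
        factorial(i=4)
          factorial(i=3)
            factorial(i=2)
              factorial(i=1)
              -> return 1
            -> return 2
          -> return 6
        -> return 24
      -> return 120
    -> return 720
  -> return 5040
-> return 40320

Final answer: 40320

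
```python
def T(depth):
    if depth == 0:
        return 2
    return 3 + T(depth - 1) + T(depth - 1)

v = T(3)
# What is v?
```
Call trace (a repeated sub-call is expanded the first time; later identical calls just restate its return value):
T(depth=3)
  T(depth=2)
    T(depth=1)
      T(depth=0)
      -> return 2
      T(depth=0)
      -> return 2
    -> return 7
    T(depth=1) -> return 7  (same call as traced above)
  -> return 17
  T(depth=2) -> return 17  (same call as traced above)
-> return 37

Final answer: 37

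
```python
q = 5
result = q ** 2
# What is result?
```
Trace:
  q=5
  q=5, result=25

Final answer: 25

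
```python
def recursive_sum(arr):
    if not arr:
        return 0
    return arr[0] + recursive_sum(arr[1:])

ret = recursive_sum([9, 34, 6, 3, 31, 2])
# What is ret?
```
Call trace:
recursive_sum(arr=[9, 34, 6, 3, 31, 2])
  recursive_sum(arr=[34, 6, 3, 31, 2])
    recursive_sum(arr=[6, 3, 31, 2])
      recursive_sum(arr=[3, 31, 2])
        recursive_sum(arr=[31, 2])
          recursive_sum(arr=[2])
            recursive_sum(arr=[])
            -> return 0
          -> return 2
        -> return 33
      -> return 36
    -> return 42
  -> return 76
-> return 85

Final answer: 85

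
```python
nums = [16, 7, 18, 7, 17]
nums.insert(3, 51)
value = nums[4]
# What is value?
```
Trace:
  nums=[16, 7, 18, 7, 17]
  nums=[16, 7, 18, 51, 7, 17]
  nums=[16, 7, 18, 51, 7, 17], value=7

Final answer: 7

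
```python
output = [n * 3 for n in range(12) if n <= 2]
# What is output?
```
Trace:
  n=0
  n=1
  n=2
  n=3
  n=4
  n=5
  n=6
  n=7
  n=8
  n=9
  n=10
  n=11
  output=[0, 3, 6]

Final answer: [0, 3, 6]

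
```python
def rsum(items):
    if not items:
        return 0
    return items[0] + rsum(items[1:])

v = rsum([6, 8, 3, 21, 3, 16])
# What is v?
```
Call trace:
rsum(items=[6, 8, 3, 21, 3, 16])
  rsum(items=[8, 3, 21, 3, 16])
    rsum(items=[3, 21, 3, 16])
      rsum(items=[21, 3, 16])
        rsum(items=[3, 16])
          rsum(items=[16])
            rsum(items=[])
            -> return 0
          -> return 16
        -> return 19
      -> return 40
    -> return 43
  -> return 51
-> return 57

Final answer: 57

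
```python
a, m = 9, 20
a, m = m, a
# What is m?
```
Trace:
  a=9, m=20
  a=20, m=9

Final answer: 9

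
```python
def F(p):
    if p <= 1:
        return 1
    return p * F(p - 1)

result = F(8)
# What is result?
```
Call trace:
F(p=8)
  F(p=7)
    F(p=6)
      F(p=5)
        F(p=4)
          F(p=3)
            F(p=2)
              F(p=1)
              -> return 1
            -> return 2
          -> return 6
        -> return 24
      -> return 120
    -> return 720
  -> return 5040
-> return 40320

Final answer: 40320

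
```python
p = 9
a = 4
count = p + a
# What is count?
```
Trace:
  p=9
  p=9, a=4
  p=9, a=4, count=13

Final answer: 13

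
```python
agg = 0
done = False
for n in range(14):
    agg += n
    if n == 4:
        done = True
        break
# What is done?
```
Trace:
  agg=0
  agg=0, done=False
  agg=0, done=False, n=0
  agg=1, done=False, n=1
  agg=3, done=False, n=2
  agg=6, done=False, n=3
  agg=10, done=True, n=4

Final answer: True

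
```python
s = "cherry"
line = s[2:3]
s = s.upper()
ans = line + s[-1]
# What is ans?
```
Trace:
  s='cherry'
  s='cherry', line='e'
  s='CHERRY', line='e'
  s='CHERRY', line='e', ans='eY'

Final answer: 'eY'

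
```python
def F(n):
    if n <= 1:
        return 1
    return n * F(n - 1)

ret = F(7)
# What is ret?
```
Call trace:
F(n=7)
  F(n=6)
    F(n=5)
      F(n=4)
        F(n=3)
          F(n=2)
            F(n=1)
            -> return 1
          -> return 2
        -> return 6
      -> return 24
    -> return 120
  -> return 720
-> return 5040

Final answer: 5040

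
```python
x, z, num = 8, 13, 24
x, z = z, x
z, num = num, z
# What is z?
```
Trace:
  x=8, z=13, num=24
  x=13, z=8, num=24
  x=13, z=24, num=8

Final answer: 24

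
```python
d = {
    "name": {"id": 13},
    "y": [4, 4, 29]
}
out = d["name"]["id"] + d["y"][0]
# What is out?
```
Trace:
  d={'name': {'id': 13}, 'y': [4, 4, 29]}
  d={'name': {'id': 13}, 'y': [4, 4, 29]}, out=17

Final answer: 17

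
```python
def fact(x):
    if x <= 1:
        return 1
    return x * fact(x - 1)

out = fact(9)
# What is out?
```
Call trace:
fact(x=9)
  fact(x=8)
    fact(x=7)
      fact(x=6)
        fact(x=5)
          fact(x=4)
            fact(x=3)
              fact(x=2)
                fact(x=1)
                -> return 1
              -> return 2
            -> return 6
          -> return 24
        -> return 120
      -> return 720
    -> return 5040
  -> return 40320
-> return 362880

Final answer: 362880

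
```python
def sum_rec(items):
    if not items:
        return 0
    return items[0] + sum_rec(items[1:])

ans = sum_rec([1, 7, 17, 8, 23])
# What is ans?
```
Call trace:
sum_rec(items=[1, 7, 17, 8, 23])
  sum_rec(items=[7, 17, 8, 23])
    sum_rec(items=[17, 8, 23])
      sum_rec(items=[8, 23])
        sum_rec(items=[23])
          sum_rec(items=[])
          -> return 0
        -> return 23
      -> return 31
    -> return 48
  -> return 55
-> return 56

Final answer: 56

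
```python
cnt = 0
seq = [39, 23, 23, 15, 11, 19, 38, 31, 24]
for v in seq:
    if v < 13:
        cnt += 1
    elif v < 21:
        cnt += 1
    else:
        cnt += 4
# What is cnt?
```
Trace:
  cnt=0
  cnt=4, v=39
  cnt=8, v=23
  cnt=12, v=23
  cnt=13, v=15
  cnt=14, v=11
  cnt=15, v=19
  cnt=19, v=38
  cnt=23, v=31
  cnt=27, v=24

Final answer: 27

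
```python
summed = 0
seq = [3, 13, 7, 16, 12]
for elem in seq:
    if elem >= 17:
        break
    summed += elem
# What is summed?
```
Trace:
  summed=0
  summed=3, elem=3
  summed=16, elem=13
  summed=23, elem=7
  summed=39, elem=16
  summed=51, elem=12

Final answer: 51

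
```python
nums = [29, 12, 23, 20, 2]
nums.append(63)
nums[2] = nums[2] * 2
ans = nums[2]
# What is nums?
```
Trace:
  nums=[29, 12, 23, 20, 2]
  nums=[29, 12, 23, 20, 2, 63]
  nums=[29, 12, 46, 20, 2, 63]
  nums=[29, 12, 46, 20, 2, 63], ans=46

Final answer: [29, 12, 46, 20, 2, 63]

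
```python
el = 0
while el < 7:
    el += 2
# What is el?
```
Trace:
  el=0
  el=2
  el=4
  el=6
  el=8

Final answer: 8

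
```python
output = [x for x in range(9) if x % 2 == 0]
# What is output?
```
Trace:
  x=0
  x=1
  x=2
  x=3
  x=4
  x=5
  x=6
  x=7
  x=8
  output=[0, 2, 4, 6, 8]

Final answer: [0, 2, 4, 6, 8]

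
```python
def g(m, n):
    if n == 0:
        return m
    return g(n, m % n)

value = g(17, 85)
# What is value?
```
Call trace:
g(m=17, n=85)
  g(m=85, n=17)
    g(m=17, n=0)
    -> return 17
  -> return 17
-> return 17

Final answer: 17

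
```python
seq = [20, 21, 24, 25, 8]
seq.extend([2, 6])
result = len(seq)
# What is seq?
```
Trace:
  seq=[20, 21, 24, 25, 8]
  seq=[20, 21, 24, 25, 8, 2, 6]
  seq=[20, 21, 24, 25, 8, 2, 6], result=7

Final answer: [20, 21, 24, 25, 8, 2, 6]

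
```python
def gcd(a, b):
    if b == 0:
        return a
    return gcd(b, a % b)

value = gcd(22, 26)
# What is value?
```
Call trace:
gcd(a=22, b=26)
  gcd(a=26, b=22)
    gcd(a=22, b=4)
      gcd(a=4, b=2)
        gcd(a=2, b=0)
        -> return 2
      -> return 2
    -> return 2
  -> return 2
-> return 2

Final answer: 2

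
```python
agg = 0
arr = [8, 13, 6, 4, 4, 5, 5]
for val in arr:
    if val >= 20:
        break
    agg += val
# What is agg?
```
Trace:
  agg=0
  agg=8, val=8
  agg=21, val=13
  agg=27, val=6
  agg=31, val=4
  agg=35, val=4
  agg=40, val=5
  agg=45, val=5

Final answer: 45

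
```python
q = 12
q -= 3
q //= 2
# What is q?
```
Trace:
  q=12
  q=9
  q=4

Final answer: 4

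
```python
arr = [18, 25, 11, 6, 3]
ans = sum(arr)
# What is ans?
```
Trace:
  arr=[18, 25, 11, 6, 3]
  arr=[18, 25, 11, 6, 3], ans=63

Final answer: 63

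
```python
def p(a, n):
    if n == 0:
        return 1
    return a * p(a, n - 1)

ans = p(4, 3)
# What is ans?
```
Call trace:
p(a=4, n=3)
  p(a=4, n=2)
    p(a=4, n=1)
      p(a=4, n=0)
      -> return 1
    -> return 4
  -> return 16
-> return 64

Final answer: 64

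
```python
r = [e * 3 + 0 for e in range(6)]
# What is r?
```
Trace:
  e=0
  e=1
  e=2
  e=3
  e=4
  e=5
  r=[0, 3, 6, 9, 12, 15]

Final answer: [0, 3, 6, 9, 12, 15]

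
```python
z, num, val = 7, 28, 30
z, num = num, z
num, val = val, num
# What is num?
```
Trace:
  z=7, num=28, val=30
  z=28, num=7, val=30
  z=28, num=30, val=7

Final answer: 30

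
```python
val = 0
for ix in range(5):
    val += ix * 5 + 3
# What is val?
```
Trace:
  val=0
  val=3, ix=0
  val=11, ix=1
  val=24, ix=2
  val=42, ix=3
  val=65, ix=4

Final answer: 65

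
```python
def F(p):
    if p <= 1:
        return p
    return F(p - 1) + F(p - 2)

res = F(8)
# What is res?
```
Call trace (a repeated sub-call is expanded the first time; later identical calls just restate its return value):
F(p=8)
  F(p=7)
    F(p=6)
      F(p=5)
        F(p=4)
          F(p=3)
            F(p=2)
              F(p=1)
              -> return 1
              F(p=0)
              -> return 0
            -> return 1
            F(p=1)
            -> return 1
          -> return 2
          F(p=2) -> return 1  (same call as traced above)
        -> return 3
        F(p=3) -> return 2  (same call as traced above)
      -> return 5
      F(p=4) -> return 3  (same call as traced above)
    -> return 8
    F(p=5) -> return 5  (same call as traced above)
  -> return 13
  F(p=6) -> return 8  (same call as traced above)
-> return 21

Final answer: 21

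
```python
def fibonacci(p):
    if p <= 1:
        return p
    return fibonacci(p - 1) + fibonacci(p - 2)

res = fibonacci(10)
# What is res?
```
Call trace (a repeated sub-call is expanded the first time; later identical calls just restate its return value):
fibonacci(p=10)
  fibonacci(p=9)
    fibonacci(p=8)
      fibonacci(p=7)
        fibonacci(p=6)
          fibonacci(p=5)
            fibonacci(p=4)
              fibonacci(p=3)
                fibonacci(p=2)
                  fibonacci(p=1)
                  -> return 1
                  fibonacci(p=0)
                  -> return 0
                -> return 1
                fibonacci(p=1)
                -> return 1
              -> return 2
              fibonacci(p=2) -> return 1  (same call as traced above)
            -> return 3
            fibonacci(p=3) -> return 2  (same call as traced above)
          -> return 5
          fibonacci(p=4) -> return 3  (same call as traced above)
        -> return 8
        fibonacci(p=5) -> return 5  (same call as traced above)
      -> return 13
      fibonacci(p=6) -> return 8  (same call as traced above)
    -> return 21
    fibonacci(p=7) -> return 13  (same call as traced above)
  -> return 34
  fibonacci(p=8) -> return 21  (same call as traced above)
-> return 55

Final answer: 55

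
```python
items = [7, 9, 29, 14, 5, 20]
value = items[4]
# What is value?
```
Trace:
  items=[7, 9, 29, 14, 5, 20]
  items=[7, 9, 29, 14, 5, 20], value=5

Final answer: 5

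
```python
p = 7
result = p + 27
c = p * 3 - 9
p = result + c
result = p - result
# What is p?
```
Trace:
  p=7
  p=7, result=34
  p=7, result=34, c=12
  p=46, result=34, c=12
  p=46, result=12, c=12

Final answer: 46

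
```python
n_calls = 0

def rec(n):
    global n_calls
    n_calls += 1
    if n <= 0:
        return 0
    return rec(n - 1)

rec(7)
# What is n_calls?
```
Call trace:
rec(n=7)
  rec(n=6)
    rec(n=5)
      rec(n=4)
        rec(n=3)
          rec(n=2)
            rec(n=1)
              rec(n=0)
              -> return 0
            -> return 0
          -> return 0
        -> return 0
      -> return 0
    -> return 0
  -> return 0
-> return 0

n_calls is incremented once per call. rec is entered once for each n = 7, 6, 5, 4, 3, 2, 1, 0 (the n <= 0 call returns without recursing), i.e. 7 + 1 calls.
n_calls = 8

Final answer: 8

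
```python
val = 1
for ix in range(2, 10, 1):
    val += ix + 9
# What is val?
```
Trace:
  val=1
  val=12, ix=2
  val=24, ix=3
  val=37, ix=4
  val=51, ix=5
  val=66, ix=6
  val=82, ix=7
  val=99, ix=8
  val=117, ix=9

Final answer: 117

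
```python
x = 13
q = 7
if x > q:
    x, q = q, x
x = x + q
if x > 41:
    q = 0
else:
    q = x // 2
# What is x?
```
Trace:
  x=13
  x=13, q=7
  x=7, q=13
  x=20, q=13
  x=20, q=10

Final answer: 20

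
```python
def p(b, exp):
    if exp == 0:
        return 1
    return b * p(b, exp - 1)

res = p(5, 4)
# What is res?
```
Call trace:
p(b=5, exp=4)
  p(b=5, exp=3)
    p(b=5, exp=2)
      p(b=5, exp=1)
        p(b=5, exp=0)
        -> return 1
      -> return 5
    -> return 25
  -> return 125
-> return 625

Final answer: 625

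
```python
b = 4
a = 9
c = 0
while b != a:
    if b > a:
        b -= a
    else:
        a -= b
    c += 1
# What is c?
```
Trace:
  b=4
  b=4, a=9
  b=4, a=9, c=0
  b=4, a=5, c=1
  b=4, a=1, c=2
  b=3, a=1, c=3
  b=2, a=1, c=4
  b=1, a=1, c=5

Final answer: 5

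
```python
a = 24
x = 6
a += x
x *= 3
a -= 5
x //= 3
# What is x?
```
Trace:
  a=24
  a=24, x=6
  a=30, x=6
  a=30, x=18
  a=25, x=18
  a=25, x=6

Final answer: 6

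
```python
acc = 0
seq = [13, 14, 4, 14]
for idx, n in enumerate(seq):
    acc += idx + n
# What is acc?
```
Trace:
  acc=0
  acc=13, idx=0, n=13
  acc=28, idx=1, n=14
  acc=34, idx=2, n=4
  acc=51, idx=3, n=14

Final answer: 51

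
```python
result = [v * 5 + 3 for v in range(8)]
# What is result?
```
Trace:
  v=0
  v=1
  v=2
  v=3
  v=4
  v=5
  v=6
  v=7
  result=[3, 8, 13, 18, 23, 28, 33, 38]

Final answer: [3, 8, 13, 18, 23, 28, 33, 38]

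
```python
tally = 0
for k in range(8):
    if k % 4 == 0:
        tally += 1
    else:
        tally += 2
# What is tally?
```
Trace:
  tally=0
  tally=1, k=0
  tally=3, k=1
  tally=5, k=2
  tally=7, k=3
  tally=8, k=4
  tally=10, k=5
  tally=12, k=6
  tally=14, k=7

Final answer: 14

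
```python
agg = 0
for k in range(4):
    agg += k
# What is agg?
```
Trace:
  agg=0
  agg=0, k=0
  agg=1, k=1
  agg=3, k=2
  agg=6, k=3

Final answer: 6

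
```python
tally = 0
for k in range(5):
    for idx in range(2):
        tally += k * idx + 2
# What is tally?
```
Trace:
  tally=0
  tally=2, k=0, idx=0
  tally=4, k=0, idx=1
  tally=6, k=1, idx=0
  tally=9, k=1, idx=1
  tally=11, k=2, idx=0
  tally=15, k=2, idx=1
  tally=17, k=3, idx=0
  tally=22, k=3, idx=1
  tally=24, k=4, idx=0
  tally=30, k=4, idx=1

Final answer: 30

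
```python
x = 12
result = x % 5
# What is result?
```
Trace:
  x=12
  x=12, result=2

Final answer: 2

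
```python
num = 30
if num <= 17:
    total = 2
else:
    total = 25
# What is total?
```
Trace:
  num=30
  num=30, total=25

Final answer: 25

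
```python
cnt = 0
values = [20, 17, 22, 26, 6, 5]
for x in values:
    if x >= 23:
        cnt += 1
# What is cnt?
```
Trace:
  cnt=0
  cnt=0, x=20
  cnt=0, x=17
  cnt=0, x=22
  cnt=1, x=26
  cnt=1, x=6
  cnt=1, x=5

Final answer: 1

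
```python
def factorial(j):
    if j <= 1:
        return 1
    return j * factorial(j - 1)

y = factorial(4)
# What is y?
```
Call trace:
factorial(j=4)
  factorial(j=3)
    factorial(j=2)
      factorial(j=1)
      -> return 1
    -> return 2
  -> return 6
-> return 24

Final answer: 24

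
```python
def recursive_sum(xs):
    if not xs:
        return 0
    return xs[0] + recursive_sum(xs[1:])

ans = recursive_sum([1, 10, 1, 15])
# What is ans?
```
Call trace:
recursive_sum(xs=[1, 10, 1, 15])
  recursive_sum(xs=[10, 1, 15])
    recursive_sum(xs=[1, 15])
      recursive_sum(xs=[15])
        recursive_sum(xs=[])
        -> return 0
      -> return 15
    -> return 16
  -> return 26
-> return 27

Final answer: 27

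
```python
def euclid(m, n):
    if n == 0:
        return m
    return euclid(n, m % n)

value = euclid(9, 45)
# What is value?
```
Call trace:
euclid(m=9, n=45)
  euclid(m=45, n=9)
    euclid(m=9, n=0)
    -> return 9
  -> return 9
-> return 9

Final answer: 9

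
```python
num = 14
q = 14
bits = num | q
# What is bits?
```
Trace:
  num=14
  num=14, q=14
  num=14, q=14, bits=14

Final answer: 14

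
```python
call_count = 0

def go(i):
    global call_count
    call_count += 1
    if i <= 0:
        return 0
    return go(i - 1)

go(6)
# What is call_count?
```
Call trace:
go(i=6)
  go(i=5)
    go(i=4)
      go(i=3)
        go(i=2)
          go(i=1)
            go(i=0)
            -> return 0
          -> return 0
        -> return 0
      -> return 0
    -> return 0
  -> return 0
-> return 0

call_count is incremented once per call. go is entered once for each i = 6, 5, 4, 3, 2, 1, 0 (the i <= 0 call returns without recursing), i.e. 6 + 1 calls.
call_count = 7

Final answer: 7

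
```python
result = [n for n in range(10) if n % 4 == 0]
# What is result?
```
Trace:
  n=0
  n=1
  n=2
  n=3
  n=4
  n=5
  n=6
  n=7
  n=8
  n=9
  result=[0, 4, 8]

Final answer: [0, 4, 8]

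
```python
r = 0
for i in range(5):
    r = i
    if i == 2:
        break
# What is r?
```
Trace:
  r=0
  r=0, i=0
  r=1, i=1
  r=2, i=2

Final answer: 2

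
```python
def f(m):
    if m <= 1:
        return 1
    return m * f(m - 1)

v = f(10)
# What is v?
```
Call trace:
f(m=10)
  f(m=9)
    f(m=8)
      f(m=7)
        f(m=6)
          f(m=5)
            f(m=4)
              f(m=3)
                f(m=2)
                  f(m=1)
                  -> return 1
                -> return 2
              -> return 6
            -> return 24
          -> return 120
        -> return 720
      -> return 5040
    -> return 40320
  -> return 362880
-> return 3628800

Final answer: 3628800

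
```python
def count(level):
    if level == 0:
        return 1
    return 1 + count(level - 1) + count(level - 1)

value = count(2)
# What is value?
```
Call trace (a repeated sub-call is expanded the first time; later identical calls just restate its return value):
count(level=2)
  count(level=1)
    count(level=0)
    -> return 1
    count(level=0)
    -> return 1
  -> return 3
  count(level=1) -> return 3  (same call as traced above)
-> return 7

Final answer: 7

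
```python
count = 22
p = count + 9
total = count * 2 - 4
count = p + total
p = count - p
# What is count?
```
Trace:
  count=22
  count=22, p=31
  count=22, p=31, total=40
  count=71, p=31, total=40
  count=71, p=40, total=40

Final answer: 71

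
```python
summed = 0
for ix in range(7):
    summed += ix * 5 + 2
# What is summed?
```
Trace:
  summed=0
  summed=2, ix=0
  summed=9, ix=1
  summed=21, ix=2
  summed=38, ix=3
  summed=60, ix=4
  summed=87, ix=5
  summed=119, ix=6

Final answer: 119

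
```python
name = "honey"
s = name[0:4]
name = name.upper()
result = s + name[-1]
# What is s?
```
Trace:
  name='honey'
  name='honey', s='hone'
  name='HONEY', s='hone'
  name='HONEY', s='hone', result='honeY'

Final answer: 'hone'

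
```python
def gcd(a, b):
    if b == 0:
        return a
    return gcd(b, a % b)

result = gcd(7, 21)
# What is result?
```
Call trace:
gcd(a=7, b=21)
  gcd(a=21, b=7)
    gcd(a=7, b=0)
    -> return 7
  -> return 7
-> return 7

Final answer: 7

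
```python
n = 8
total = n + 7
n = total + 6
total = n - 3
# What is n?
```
Trace:
  n=8
  n=8, total=15
  n=21, total=15
  n=21, total=18

Final answer: 21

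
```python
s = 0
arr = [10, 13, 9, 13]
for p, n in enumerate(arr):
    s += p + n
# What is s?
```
Trace:
  s=0
  s=10, p=0, n=10
  s=24, p=1, n=13
  s=35, p=2, n=9
  s=51, p=3, n=13

Final answer: 51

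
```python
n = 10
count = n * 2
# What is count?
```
Trace:
  n=10
  n=10, count=20

Final answer: 20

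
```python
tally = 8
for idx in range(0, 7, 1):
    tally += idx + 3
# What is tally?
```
Trace:
  tally=8
  tally=11, idx=0
  tally=15, idx=1
  tally=20, idx=2
  tally=26, idx=3
  tally=33, idx=4
  tally=41, idx=5
  tally=50, idx=6

Final answer: 50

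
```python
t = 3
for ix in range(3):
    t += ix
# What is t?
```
Trace:
  t=3
  t=3, ix=0
  t=4, ix=1
  t=6, ix=2

Final answer: 6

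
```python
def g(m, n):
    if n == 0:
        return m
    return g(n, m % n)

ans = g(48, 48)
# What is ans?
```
Call trace:
g(m=48, n=48)
  g(m=48, n=0)
  -> return 48
-> return 48

Final answer: 48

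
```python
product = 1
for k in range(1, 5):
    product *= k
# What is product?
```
Trace:
  product=1
  product=1, k=1
  product=2, k=2
  product=6, k=3
  product=24, k=4

Final answer: 24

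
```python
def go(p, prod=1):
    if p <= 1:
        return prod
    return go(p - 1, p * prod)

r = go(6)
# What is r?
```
Call trace:
go(p=6, prod=1)
  go(p=5, prod=6)
    go(p=4, prod=30)
      go(p=3, prod=120)
        go(p=2, prod=360)
          go(p=1, prod=720)
          -> return 720
        -> return 720
      -> return 720
    -> return 720
  -> return 720
-> return 720

Final answer: 720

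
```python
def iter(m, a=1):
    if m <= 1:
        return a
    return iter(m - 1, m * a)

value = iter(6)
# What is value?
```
Call trace:
iter(m=6, a=1)
  iter(m=5, a=6)
    iter(m=4, a=30)
      iter(m=3, a=120)
        iter(m=2, a=360)
          iter(m=1, a=720)
          -> return 720
        -> return 720
      -> return 720
    -> return 720
  -> return 720
-> return 720

Final answer: 720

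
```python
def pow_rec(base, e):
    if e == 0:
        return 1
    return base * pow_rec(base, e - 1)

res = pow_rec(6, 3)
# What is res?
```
Call trace:
pow_rec(base=6, e=3)
  pow_rec(base=6, e=2)
    pow_rec(base=6, e=1)
      pow_rec(base=6, e=0)
      -> return 1
    -> return 6
  -> return 36
-> return 216

Final answer: 216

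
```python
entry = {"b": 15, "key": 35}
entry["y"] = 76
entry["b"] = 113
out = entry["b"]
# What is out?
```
Trace:
  entry={'b': 15, 'key': 35}
  entry={'b': 15, 'key': 35, 'y': 76}
  entry={'b': 113, 'key': 35, 'y': 76}
  entry={'b': 113, 'key': 35, 'y': 76}, out=113

Final answer: 113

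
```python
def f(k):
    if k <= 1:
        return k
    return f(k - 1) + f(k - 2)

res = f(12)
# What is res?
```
Call trace (a repeated sub-call is expanded the first time; later identical calls just restate its return value):
f(k=12)
  f(k=11)
    f(k=10)
      f(k=9)
        f(k=8)
          f(k=7)
            f(k=6)
              f(k=5)
                f(k=4)
                  f(k=3)
                    f(k=2)
                      f(k=1)
                      -> return 1
                      f(k=0)
                      -> return 0
                    -> return 1
                    f(k=1)
                    -> return 1
                  -> return 2
                  f(k=2) -> return 1  (same call as traced above)
                -> return 3
                f(k=3) -> return 2  (same call as traced above)
              -> return 5
              f(k=4) -> return 3  (same call as traced above)
            -> return 8
            f(k=5) -> return 5  (same call as traced above)
          -> return 13
          f(k=6) -> return 8  (same call as traced above)
        -> return 21
        f(k=7) -> return 13  (same call as traced above)
      -> return 34
      f(k=8) -> return 21  (same call as traced above)
    -> return 55
    f(k=9) -> return 34  (same call as traced above)
  -> return 89
  f(k=10) -> return 55  (same call as traced above)
-> return 144

Final answer: 144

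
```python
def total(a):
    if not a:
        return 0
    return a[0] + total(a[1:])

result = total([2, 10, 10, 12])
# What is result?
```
Call trace:
total(a=[2, 10, 10, 12])
  total(a=[10, 10, 12])
    total(a=[10, 12])
      total(a=[12])
        total(a=[])
        -> return 0
      -> return 12
    -> return 22
  -> return 32
-> return 34

Final answer: 34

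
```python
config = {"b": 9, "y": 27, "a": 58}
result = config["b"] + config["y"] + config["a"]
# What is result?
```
Trace:
  config={'b': 9, 'y': 27, 'a': 58}
  config={'b': 9, 'y': 27, 'a': 58}, result=94

Final answer: 94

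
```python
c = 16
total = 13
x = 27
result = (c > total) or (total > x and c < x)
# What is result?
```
Trace:
  c=16
  c=16, total=13
  c=16, total=13, x=27
  c=16, total=13, x=27, result=True

Final answer: True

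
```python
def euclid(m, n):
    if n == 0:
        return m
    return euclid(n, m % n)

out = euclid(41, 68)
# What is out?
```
Call trace:
euclid(m=41, n=68)
  euclid(m=68, n=41)
    euclid(m=41, n=27)
      euclid(m=27, n=14)
        euclid(m=14, n=13)
          euclid(m=13, n=1)
            euclid(m=1, n=0)
            -> return 1
          -> return 1
        -> return 1
      -> return 1
    -> return 1
  -> return 1
-> return 1

Final answer: 1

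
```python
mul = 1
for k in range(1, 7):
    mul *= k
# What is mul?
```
Trace:
  mul=1
  mul=1, k=1
  mul=2, k=2
  mul=6, k=3
  mul=24, k=4
  mul=120, k=5
  mul=720, k=6

Final answer: 720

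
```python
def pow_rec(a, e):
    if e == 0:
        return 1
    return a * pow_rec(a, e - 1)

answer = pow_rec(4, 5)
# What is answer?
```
Call trace:
pow_rec(a=4, e=5)
  pow_rec(a=4, e=4)
    pow_rec(a=4, e=3)
      pow_rec(a=4, e=2)
        pow_rec(a=4, e=1)
          pow_rec(a=4, e=0)
          -> return 1
        -> return 4
      -> return 16
    -> return 64
  -> return 256
-> return 1024

Final answer: 1024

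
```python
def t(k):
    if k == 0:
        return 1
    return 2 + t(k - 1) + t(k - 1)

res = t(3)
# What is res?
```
Call trace (a repeated sub-call is expanded the first time; later identical calls just restate its return value):
t(k=3)
  t(k=2)
    t(k=1)
      t(k=0)
      -> return 1
      t(k=0)
      -> return 1
    -> return 4
    t(k=1) -> return 4  (same call as traced above)
  -> return 10
  t(k=2) -> return 10  (same call as traced above)
-> return 22

Final answer: 22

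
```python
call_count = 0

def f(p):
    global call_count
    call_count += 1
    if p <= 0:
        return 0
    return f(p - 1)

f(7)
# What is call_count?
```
Call trace:
f(p=7)
  f(p=6)
    f(p=5)
      f(p=4)
        f(p=3)
          f(p=2)
            f(p=1)
              f(p=0)
              -> return 0
            -> return 0
          -> return 0
        -> return 0
      -> return 0
    -> return 0
  -> return 0
-> return 0

call_count is incremented once per call. f is entered once for each p = 7, 6, 5, 4, 3, 2, 1, 0 (the p <= 0 call returns without recursing), i.e. 7 + 1 calls.
call_count = 8

Final answer: 8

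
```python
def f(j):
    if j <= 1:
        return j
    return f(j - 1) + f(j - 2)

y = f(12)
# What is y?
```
Call trace (a repeated sub-call is expanded the first time; later identical calls just restate its return value):
f(j=12)
  f(j=11)
    f(j=10)
      f(j=9)
        f(j=8)
          f(j=7)
            f(j=6)
              f(j=5)
                f(j=4)
                  f(j=3)
                    f(j=2)
                      f(j=1)
                      -> return 1
                      f(j=0)
                      -> return 0
                    -> return 1
                    f(j=1)
                    -> return 1
                  -> return 2
                  f(j=2) -> return 1  (same call as traced above)
                -> return 3
                f(j=3) -> return 2  (same call as traced above)
              -> return 5
              f(j=4) -> return 3  (same call as traced above)
            -> return 8
            f(j=5) -> return 5  (same call as traced above)
          -> return 13
          f(j=6) -> return 8  (same call as traced above)
        -> return 21
        f(j=7) -> return 13  (same call as traced above)
      -> return 34
      f(j=8) -> return 21  (same call as traced above)
    -> return 55
    f(j=9) -> return 34  (same call as traced above)
  -> return 89
  f(j=10) -> return 55  (same call as traced above)
-> return 144

Final answer: 144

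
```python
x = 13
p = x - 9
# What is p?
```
Trace:
  x=13
  x=13, p=4

Final answer: 4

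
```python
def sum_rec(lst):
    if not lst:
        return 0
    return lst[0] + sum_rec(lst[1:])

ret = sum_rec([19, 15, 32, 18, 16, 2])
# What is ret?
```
Call trace:
sum_rec(lst=[19, 15, 32, 18, 16, 2])
  sum_rec(lst=[15, 32, 18, 16, 2])
    sum_rec(lst=[32, 18, 16, 2])
      sum_rec(lst=[18, 16, 2])
        sum_rec(lst=[16, 2])
          sum_rec(lst=[2])
            sum_rec(lst=[])
            -> return 0
          -> return 2
        -> return 18
      -> return 36
    -> return 68
  -> return 83
-> return 102

Final answer: 102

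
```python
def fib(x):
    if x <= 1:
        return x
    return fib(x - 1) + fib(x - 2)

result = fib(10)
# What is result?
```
Call trace (a repeated sub-call is expanded the first time; later identical calls just restate its return value):
fib(x=10)
  fib(x=9)
    fib(x=8)
      fib(x=7)
        fib(x=6)
          fib(x=5)
            fib(x=4)
              fib(x=3)
                fib(x=2)
                  fib(x=1)
                  -> return 1
                  fib(x=0)
                  -> return 0
                -> return 1
                fib(x=1)
                -> return 1
              -> return 2
              fib(x=2) -> return 1  (same call as traced above)
            -> return 3
            fib(x=3) -> return 2  (same call as traced above)
          -> return 5
          fib(x=4) -> return 3  (same call as traced above)
        -> return 8
        fib(x=5) -> return 5  (same call as traced above)
      -> return 13
      fib(x=6) -> return 8  (same call as traced above)
    -> return 21
    fib(x=7) -> return 13  (same call as traced above)
  -> return 34
  fib(x=8) -> return 21  (same call as traced above)
-> return 55

Final answer: 55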